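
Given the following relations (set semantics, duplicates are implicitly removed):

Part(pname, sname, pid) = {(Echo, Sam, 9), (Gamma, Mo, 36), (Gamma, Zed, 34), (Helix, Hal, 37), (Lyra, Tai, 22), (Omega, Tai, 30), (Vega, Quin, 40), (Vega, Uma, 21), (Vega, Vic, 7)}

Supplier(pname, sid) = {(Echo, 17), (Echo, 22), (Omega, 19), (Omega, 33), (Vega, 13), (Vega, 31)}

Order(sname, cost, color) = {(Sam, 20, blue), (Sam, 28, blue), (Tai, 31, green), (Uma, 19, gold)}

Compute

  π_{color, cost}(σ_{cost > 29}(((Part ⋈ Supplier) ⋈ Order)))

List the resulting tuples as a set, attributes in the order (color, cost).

Joining Part and Supplier on pname yields {(Echo, Sam, 9, 17), (Echo, Sam, 9, 22), (Omega, Tai, 30, 19), (Omega, Tai, 30, 33), (Vega, Quin, 40, 13), (Vega, Quin, 40, 31), (Vega, Uma, 21, 13), (Vega, Uma, 21, 31), (Vega, Vic, 7, 13), (Vega, Vic, 7, 31)}.
Joining (Part ⋈ Supplier) and Order on sname yields {(Echo, Sam, 9, 17, 20, blue), (Echo, Sam, 9, 17, 28, blue), (Echo, Sam, 9, 22, 20, blue), (Echo, Sam, 9, 22, 28, blue), (Omega, Tai, 30, 19, 31, green), (Omega, Tai, 30, 33, 31, green), (Vega, Uma, 21, 13, 19, gold), (Vega, Uma, 21, 31, 19, gold)}.
σ[cost > 29]: keep tuples satisfying cost > 29 → {(Omega, Tai, 30, 19, 31, green), (Omega, Tai, 30, 33, 31, green)}
π_{color, cost} gives {(green, 31)} (1 duplicate(s) eliminated).

{(green, 31)}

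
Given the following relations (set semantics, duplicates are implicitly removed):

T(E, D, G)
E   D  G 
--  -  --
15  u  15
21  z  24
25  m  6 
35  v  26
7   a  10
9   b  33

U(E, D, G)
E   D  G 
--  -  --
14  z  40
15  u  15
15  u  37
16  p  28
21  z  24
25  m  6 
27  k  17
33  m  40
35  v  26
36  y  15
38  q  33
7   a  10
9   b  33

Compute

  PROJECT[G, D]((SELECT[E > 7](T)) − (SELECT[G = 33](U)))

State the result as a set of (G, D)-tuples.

{(15, u), (24, z), (26, v), (6, m)}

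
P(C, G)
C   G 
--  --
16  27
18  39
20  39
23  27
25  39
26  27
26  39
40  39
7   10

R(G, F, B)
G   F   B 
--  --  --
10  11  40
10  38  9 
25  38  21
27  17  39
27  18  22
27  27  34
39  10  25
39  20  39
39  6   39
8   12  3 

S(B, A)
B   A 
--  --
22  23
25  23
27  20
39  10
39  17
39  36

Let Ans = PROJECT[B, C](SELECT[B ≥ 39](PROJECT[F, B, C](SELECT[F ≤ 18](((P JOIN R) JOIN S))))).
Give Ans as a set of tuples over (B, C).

{(39, 16), (39, 18), (39, 20), (39, 23), (39, 25), (39, 26), (39, 40)}

Joining P and R on G yields {(16, 27, 17, 39), (16, 27, 18, 22), (16, 27, 27, 34), (18, 39, 10, 25), (18, 39, 20, 39), (18, 39, 6, 39), (20, 39, 10, 25), (20, 39, 20, 39), (20, 39, 6, 39), (23, 27, 17, 39), (23, 27, 18, 22), (23, 27, 27, 34), (25, 39, 10, 25), (25, 39, 20, 39), (25, 39, 6, 39), (26, 27, 17, 39), (26, 27, 18, 22), (26, 27, 27, 34), (26, 39, 10, 25), (26, 39, 20, 39), (26, 39, 6, 39), (40, 39, 10, 25), (40, 39, 20, 39), (40, 39, 6, 39), (7, 10, 11, 40), (7, 10, 38, 9)}.
Joining (P JOIN R) and S on B yields {(16, 27, 17, 39, 10), (16, 27, 17, 39, 17), (16, 27, 17, 39, 36), (16, 27, 18, 22, 23), (18, 39, 10, 25, 23), (18, 39, 20, 39, 10), (18, 39, 20, 39, 17), (18, 39, 20, 39, 36), (18, 39, 6, 39, 10), (18, 39, 6, 39, 17), (18, 39, 6, 39, 36), (20, 39, 10, 25, 23), (20, 39, 20, 39, 10), (20, 39, 20, 39, 17), (20, 39, 20, 39, 36), (20, 39, 6, 39, 10), (20, 39, 6, 39, 17), (20, 39, 6, 39, 36), (23, 27, 17, 39, 10), (23, 27, 17, 39, 17), (23, 27, 17, 39, 36), (23, 27, 18, 22, 23), (25, 39, 10, 25, 23), (25, 39, 20, 39, 10), (25, 39, 20, 39, 17), (25, 39, 20, 39, 36), (25, 39, 6, 39, 10), (25, 39, 6, 39, 17), (25, 39, 6, 39, 36), (26, 27, 17, 39, 10), (26, 27, 17, 39, 17), (26, 27, 17, 39, 36), (26, 27, 18, 22, 23), (26, 39, 10, 25, 23), (26, 39, 20, 39, 10), (26, 39, 20, 39, 17), (26, 39, 20, 39, 36), (26, 39, 6, 39, 10), (26, 39, 6, 39, 17), (26, 39, 6, 39, 36), (40, 39, 10, 25, 23), (40, 39, 20, 39, 10), (40, 39, 20, 39, 17), (40, 39, 20, 39, 36), (40, 39, 6, 39, 10), (40, 39, 6, 39, 17), (40, 39, 6, 39, 36)}.
σ[F ≤ 18]: keep tuples satisfying F ≤ 18 → {(16, 27, 17, 39, 10), (16, 27, 17, 39, 17), (16, 27, 17, 39, 36), (16, 27, 18, 22, 23), (18, 39, 10, 25, 23), (18, 39, 6, 39, 10), (18, 39, 6, 39, 17), (18, 39, 6, 39, 36), (20, 39, 10, 25, 23), (20, 39, 6, 39, 10), (20, 39, 6, 39, 17), (20, 39, 6, 39, 36), (23, 27, 17, 39, 10), (23, 27, 17, 39, 17), (23, 27, 17, 39, 36), (23, 27, 18, 22, 23), (25, 39, 10, 25, 23), (25, 39, 6, 39, 10), (25, 39, 6, 39, 17), (25, 39, 6, 39, 36), (26, 27, 17, 39, 10), (26, 27, 17, 39, 17), (26, 27, 17, 39, 36), (26, 27, 18, 22, 23), (26, 39, 10, 25, 23), (26, 39, 6, 39, 10), (26, 39, 6, 39, 17), (26, 39, 6, 39, 36), (40, 39, 10, 25, 23), (40, 39, 6, 39, 10), (40, 39, 6, 39, 17), (40, 39, 6, 39, 36)}
π[F, B, C]: project onto (F, B, C) (16 duplicate(s) eliminated) → {(10, 25, 18), (10, 25, 20), (10, 25, 25), (10, 25, 26), (10, 25, 40), (17, 39, 16), (17, 39, 23), (17, 39, 26), (18, 22, 16), (18, 22, 23), (18, 22, 26), (6, 39, 18), (6, 39, 20), (6, 39, 25), (6, 39, 26), (6, 39, 40)}
σ[B ≥ 39]: keep tuples satisfying B ≥ 39 → {(17, 39, 16), (17, 39, 23), (17, 39, 26), (6, 39, 18), (6, 39, 20), (6, 39, 25), (6, 39, 26), (6, 39, 40)}
π[B, C]: project onto (B, C) (1 duplicate(s) eliminated) → {(39, 16), (39, 18), (39, 20), (39, 23), (39, 25), (39, 26), (39, 40)}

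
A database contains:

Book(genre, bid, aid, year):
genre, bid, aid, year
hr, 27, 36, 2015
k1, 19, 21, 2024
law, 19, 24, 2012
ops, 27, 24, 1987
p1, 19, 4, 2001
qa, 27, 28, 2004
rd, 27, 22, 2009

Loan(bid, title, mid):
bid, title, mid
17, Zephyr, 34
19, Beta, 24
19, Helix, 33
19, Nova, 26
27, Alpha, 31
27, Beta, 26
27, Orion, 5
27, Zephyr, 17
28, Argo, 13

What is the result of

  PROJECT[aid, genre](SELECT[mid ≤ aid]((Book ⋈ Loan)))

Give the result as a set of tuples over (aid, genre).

Natural join on bid: {(hr, 27, 36, 2015, Alpha, 31), (hr, 27, 36, 2015, Beta, 26), (hr, 27, 36, 2015, Orion, 5), (hr, 27, 36, 2015, Zephyr, 17), (k1, 19, 21, 2024, Beta, 24), (k1, 19, 21, 2024, Helix, 33), (k1, 19, 21, 2024, Nova, 26), (law, 19, 24, 2012, Beta, 24), (law, 19, 24, 2012, Helix, 33), (law, 19, 24, 2012, Nova, 26), (ops, 27, 24, 1987, Alpha, 31), (ops, 27, 24, 1987, Beta, 26), (ops, 27, 24, 1987, Orion, 5), (ops, 27, 24, 1987, Zephyr, 17), (p1, 19, 4, 2001, Beta, 24), (p1, 19, 4, 2001, Helix, 33), (p1, 19, 4, 2001, Nova, 26), (qa, 27, 28, 2004, Alpha, 31), (qa, 27, 28, 2004, Beta, 26), (qa, 27, 28, 2004, Orion, 5), (qa, 27, 28, 2004, Zephyr, 17), (rd, 27, 22, 2009, Alpha, 31), (rd, 27, 22, 2009, Beta, 26), (rd, 27, 22, 2009, Orion, 5), (rd, 27, 22, 2009, Zephyr, 17)}
σ[mid ≤ aid]: keep tuples satisfying mid ≤ aid → {(hr, 27, 36, 2015, Alpha, 31), (hr, 27, 36, 2015, Beta, 26), (hr, 27, 36, 2015, Orion, 5), (hr, 27, 36, 2015, Zephyr, 17), (law, 19, 24, 2012, Beta, 24), (ops, 27, 24, 1987, Orion, 5), (ops, 27, 24, 1987, Zephyr, 17), (qa, 27, 28, 2004, Beta, 26), (qa, 27, 28, 2004, Orion, 5), (qa, 27, 28, 2004, Zephyr, 17), (rd, 27, 22, 2009, Orion, 5), (rd, 27, 22, 2009, Zephyr, 17)}
π[aid, genre]: project onto (aid, genre) (7 duplicate(s) eliminated) → {(22, rd), (24, law), (24, ops), (28, qa), (36, hr)}

{(22, rd), (24, law), (24, ops), (28, qa), (36, hr)}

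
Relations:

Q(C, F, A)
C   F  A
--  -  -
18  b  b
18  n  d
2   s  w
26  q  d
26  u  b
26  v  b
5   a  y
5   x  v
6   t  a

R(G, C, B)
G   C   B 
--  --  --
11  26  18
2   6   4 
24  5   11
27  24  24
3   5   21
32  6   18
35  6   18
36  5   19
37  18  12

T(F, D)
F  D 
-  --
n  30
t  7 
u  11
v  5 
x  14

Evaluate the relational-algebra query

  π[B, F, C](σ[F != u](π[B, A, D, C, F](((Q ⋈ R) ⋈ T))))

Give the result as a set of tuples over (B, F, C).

Natural join on C: {(18, b, b, 37, 12), (18, n, d, 37, 12), (26, q, d, 11, 18), (26, u, b, 11, 18), (26, v, b, 11, 18), (5, a, y, 24, 11), (5, a, y, 3, 21), (5, a, y, 36, 19), (5, x, v, 24, 11), (5, x, v, 3, 21), (5, x, v, 36, 19), (6, t, a, 2, 4), (6, t, a, 32, 18), (6, t, a, 35, 18)}
Natural join on F: {(18, n, d, 37, 12, 30), (26, u, b, 11, 18, 11), (26, v, b, 11, 18, 5), (5, x, v, 24, 11, 14), (5, x, v, 3, 21, 14), (5, x, v, 36, 19, 14), (6, t, a, 2, 4, 7), (6, t, a, 32, 18, 7), (6, t, a, 35, 18, 7)}
π_{B, A, D, C, F} gives {(11, v, 14, 5, x), (12, d, 30, 18, n), (18, a, 7, 6, t), (18, b, 11, 26, u), (18, b, 5, 26, v), (19, v, 14, 5, x), (21, v, 14, 5, x), (4, a, 7, 6, t)} (1 duplicate(s) eliminated).
Selection F != u: {(11, v, 14, 5, x), (12, d, 30, 18, n), (18, a, 7, 6, t), (18, b, 5, 26, v), (19, v, 14, 5, x), (21, v, 14, 5, x), (4, a, 7, 6, t)}
π_{B, F, C} gives {(11, x, 5), (12, n, 18), (18, t, 6), (18, v, 26), (19, x, 5), (21, x, 5), (4, t, 6)}.

{(11, x, 5), (12, n, 18), (18, t, 6), (18, v, 26), (19, x, 5), (21, x, 5), (4, t, 6)}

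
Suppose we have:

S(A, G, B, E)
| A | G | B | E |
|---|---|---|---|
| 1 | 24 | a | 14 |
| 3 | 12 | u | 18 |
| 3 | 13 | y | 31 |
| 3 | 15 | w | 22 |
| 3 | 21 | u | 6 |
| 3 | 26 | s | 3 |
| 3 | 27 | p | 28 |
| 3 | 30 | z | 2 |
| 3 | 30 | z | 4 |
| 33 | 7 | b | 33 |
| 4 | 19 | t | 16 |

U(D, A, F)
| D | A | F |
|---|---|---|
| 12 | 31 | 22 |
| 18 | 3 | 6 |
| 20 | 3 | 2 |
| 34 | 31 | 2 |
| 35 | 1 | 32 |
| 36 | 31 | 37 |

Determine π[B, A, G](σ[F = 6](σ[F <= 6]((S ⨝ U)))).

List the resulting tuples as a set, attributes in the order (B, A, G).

S ⋈ U (natural join on A): {(1, 24, a, 14, 35, 32), (3, 12, u, 18, 18, 6), (3, 12, u, 18, 20, 2), (3, 13, y, 31, 18, 6), (3, 13, y, 31, 20, 2), (3, 15, w, 22, 18, 6), (3, 15, w, 22, 20, 2), (3, 21, u, 6, 18, 6), (3, 21, u, 6, 20, 2), (3, 26, s, 3, 18, 6), (3, 26, s, 3, 20, 2), (3, 27, p, 28, 18, 6), (3, 27, p, 28, 20, 2), (3, 30, z, 2, 18, 6), (3, 30, z, 2, 20, 2), (3, 30, z, 4, 18, 6), (3, 30, z, 4, 20, 2)}
σ[F <= 6]: keep tuples satisfying F <= 6 → {(3, 12, u, 18, 18, 6), (3, 12, u, 18, 20, 2), (3, 13, y, 31, 18, 6), (3, 13, y, 31, 20, 2), (3, 15, w, 22, 18, 6), (3, 15, w, 22, 20, 2), (3, 21, u, 6, 18, 6), (3, 21, u, 6, 20, 2), (3, 26, s, 3, 18, 6), (3, 26, s, 3, 20, 2), (3, 27, p, 28, 18, 6), (3, 27, p, 28, 20, 2), (3, 30, z, 2, 18, 6), (3, 30, z, 2, 20, 2), (3, 30, z, 4, 18, 6), (3, 30, z, 4, 20, 2)}
σ[F = 6]: keep tuples satisfying F = 6 → {(3, 12, u, 18, 18, 6), (3, 13, y, 31, 18, 6), (3, 15, w, 22, 18, 6), (3, 21, u, 6, 18, 6), (3, 26, s, 3, 18, 6), (3, 27, p, 28, 18, 6), (3, 30, z, 2, 18, 6), (3, 30, z, 4, 18, 6)}
Keep only column(s) B, A, G (1 duplicate(s) eliminated): {(p, 3, 27), (s, 3, 26), (u, 3, 12), (u, 3, 21), (w, 3, 15), (y, 3, 13), (z, 3, 30)}

{(p, 3, 27), (s, 3, 26), (u, 3, 12), (u, 3, 21), (w, 3, 15), (y, 3, 13), (z, 3, 30)}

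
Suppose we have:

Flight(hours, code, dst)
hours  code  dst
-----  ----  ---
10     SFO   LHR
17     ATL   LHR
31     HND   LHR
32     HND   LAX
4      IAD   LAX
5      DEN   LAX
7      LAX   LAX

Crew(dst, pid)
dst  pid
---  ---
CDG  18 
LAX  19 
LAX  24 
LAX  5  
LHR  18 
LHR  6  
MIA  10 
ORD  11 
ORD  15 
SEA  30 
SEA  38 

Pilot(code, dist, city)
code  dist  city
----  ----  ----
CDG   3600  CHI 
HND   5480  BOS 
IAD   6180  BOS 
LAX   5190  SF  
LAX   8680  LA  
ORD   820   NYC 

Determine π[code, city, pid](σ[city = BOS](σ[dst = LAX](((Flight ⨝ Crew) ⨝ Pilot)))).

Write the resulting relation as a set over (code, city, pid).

{(HND, BOS, 19), (HND, BOS, 24), (HND, BOS, 5), (IAD, BOS, 19), (IAD, BOS, 24), (IAD, BOS, 5)}

Natural join on dst: {(10, SFO, LHR, 18), (10, SFO, LHR, 6), (17, ATL, LHR, 18), (17, ATL, LHR, 6), (31, HND, LHR, 18), (31, HND, LHR, 6), (32, HND, LAX, 19), (32, HND, LAX, 24), (32, HND, LAX, 5), (4, IAD, LAX, 19), (4, IAD, LAX, 24), (4, IAD, LAX, 5), (5, DEN, LAX, 19), (5, DEN, LAX, 24), (5, DEN, LAX, 5), (7, LAX, LAX, 19), (7, LAX, LAX, 24), (7, LAX, LAX, 5)}
Natural join on code: {(31, HND, LHR, 18, 5480, BOS), (31, HND, LHR, 6, 5480, BOS), (32, HND, LAX, 19, 5480, BOS), (32, HND, LAX, 24, 5480, BOS), (32, HND, LAX, 5, 5480, BOS), (4, IAD, LAX, 19, 6180, BOS), (4, IAD, LAX, 24, 6180, BOS), (4, IAD, LAX, 5, 6180, BOS), (7, LAX, LAX, 19, 5190, SF), (7, LAX, LAX, 19, 8680, LA), (7, LAX, LAX, 24, 5190, SF), (7, LAX, LAX, 24, 8680, LA), (7, LAX, LAX, 5, 5190, SF), (7, LAX, LAX, 5, 8680, LA)}
Selection dst = LAX: {(32, HND, LAX, 19, 5480, BOS), (32, HND, LAX, 24, 5480, BOS), (32, HND, LAX, 5, 5480, BOS), (4, IAD, LAX, 19, 6180, BOS), (4, IAD, LAX, 24, 6180, BOS), (4, IAD, LAX, 5, 6180, BOS), (7, LAX, LAX, 19, 5190, SF), (7, LAX, LAX, 19, 8680, LA), (7, LAX, LAX, 24, 5190, SF), (7, LAX, LAX, 24, 8680, LA), (7, LAX, LAX, 5, 5190, SF), (7, LAX, LAX, 5, 8680, LA)}
Selection city = BOS: {(32, HND, LAX, 19, 5480, BOS), (32, HND, LAX, 24, 5480, BOS), (32, HND, LAX, 5, 5480, BOS), (4, IAD, LAX, 19, 6180, BOS), (4, IAD, LAX, 24, 6180, BOS), (4, IAD, LAX, 5, 6180, BOS)}
π_{code, city, pid} gives {(HND, BOS, 19), (HND, BOS, 24), (HND, BOS, 5), (IAD, BOS, 19), (IAD, BOS, 24), (IAD, BOS, 5)}.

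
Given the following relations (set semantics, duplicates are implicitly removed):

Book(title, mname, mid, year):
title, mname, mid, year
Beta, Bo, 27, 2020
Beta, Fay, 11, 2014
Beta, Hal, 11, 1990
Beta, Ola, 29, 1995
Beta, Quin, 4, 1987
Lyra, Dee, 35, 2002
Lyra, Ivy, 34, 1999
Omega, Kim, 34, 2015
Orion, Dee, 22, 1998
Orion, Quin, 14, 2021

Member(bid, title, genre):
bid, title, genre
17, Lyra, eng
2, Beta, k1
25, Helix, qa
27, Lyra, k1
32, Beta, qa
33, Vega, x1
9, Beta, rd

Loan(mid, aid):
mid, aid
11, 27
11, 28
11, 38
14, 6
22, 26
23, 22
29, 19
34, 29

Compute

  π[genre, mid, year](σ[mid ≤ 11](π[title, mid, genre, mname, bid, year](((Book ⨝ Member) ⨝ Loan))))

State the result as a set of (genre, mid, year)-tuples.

Joining Book and Member on title yields {(Beta, Bo, 27, 2020, 2, k1), (Beta, Bo, 27, 2020, 32, qa), (Beta, Bo, 27, 2020, 9, rd), (Beta, Fay, 11, 2014, 2, k1), (Beta, Fay, 11, 2014, 32, qa), (Beta, Fay, 11, 2014, 9, rd), (Beta, Hal, 11, 1990, 2, k1), (Beta, Hal, 11, 1990, 32, qa), (Beta, Hal, 11, 1990, 9, rd), (Beta, Ola, 29, 1995, 2, k1), (Beta, Ola, 29, 1995, 32, qa), (Beta, Ola, 29, 1995, 9, rd), (Beta, Quin, 4, 1987, 2, k1), (Beta, Quin, 4, 1987, 32, qa), (Beta, Quin, 4, 1987, 9, rd), (Lyra, Dee, 35, 2002, 17, eng), (Lyra, Dee, 35, 2002, 27, k1), (Lyra, Ivy, 34, 1999, 17, eng), (Lyra, Ivy, 34, 1999, 27, k1)}.
Joining (Book ⨝ Member) and Loan on mid yields {(Beta, Fay, 11, 2014, 2, k1, 27), (Beta, Fay, 11, 2014, 2, k1, 28), (Beta, Fay, 11, 2014, 2, k1, 38), (Beta, Fay, 11, 2014, 32, qa, 27), (Beta, Fay, 11, 2014, 32, qa, 28), (Beta, Fay, 11, 2014, 32, qa, 38), (Beta, Fay, 11, 2014, 9, rd, 27), (Beta, Fay, 11, 2014, 9, rd, 28), (Beta, Fay, 11, 2014, 9, rd, 38), (Beta, Hal, 11, 1990, 2, k1, 27), (Beta, Hal, 11, 1990, 2, k1, 28), (Beta, Hal, 11, 1990, 2, k1, 38), (Beta, Hal, 11, 1990, 32, qa, 27), (Beta, Hal, 11, 1990, 32, qa, 28), (Beta, Hal, 11, 1990, 32, qa, 38), (Beta, Hal, 11, 1990, 9, rd, 27), (Beta, Hal, 11, 1990, 9, rd, 28), (Beta, Hal, 11, 1990, 9, rd, 38), (Beta, Ola, 29, 1995, 2, k1, 19), (Beta, Ola, 29, 1995, 32, qa, 19), (Beta, Ola, 29, 1995, 9, rd, 19), (Lyra, Ivy, 34, 1999, 17, eng, 29), (Lyra, Ivy, 34, 1999, 27, k1, 29)}.
π_{title, mid, genre, mname, bid, year} gives {(Beta, 11, k1, Fay, 2, 2014), (Beta, 11, k1, Hal, 2, 1990), (Beta, 11, qa, Fay, 32, 2014), (Beta, 11, qa, Hal, 32, 1990), (Beta, 11, rd, Fay, 9, 2014), (Beta, 11, rd, Hal, 9, 1990), (Beta, 29, k1, Ola, 2, 1995), (Beta, 29, qa, Ola, 32, 1995), (Beta, 29, rd, Ola, 9, 1995), (Lyra, 34, eng, Ivy, 17, 1999), (Lyra, 34, k1, Ivy, 27, 1999)} (12 duplicate(s) eliminated).
Filtering on mid ≤ 11 leaves {(Beta, 11, k1, Fay, 2, 2014), (Beta, 11, k1, Hal, 2, 1990), (Beta, 11, qa, Fay, 32, 2014), (Beta, 11, qa, Hal, 32, 1990), (Beta, 11, rd, Fay, 9, 2014), (Beta, 11, rd, Hal, 9, 1990)}.
π_{genre, mid, year} gives {(k1, 11, 1990), (k1, 11, 2014), (qa, 11, 1990), (qa, 11, 2014), (rd, 11, 1990), (rd, 11, 2014)}.

{(k1, 11, 1990), (k1, 11, 2014), (qa, 11, 1990), (qa, 11, 2014), (rd, 11, 1990), (rd, 11, 2014)}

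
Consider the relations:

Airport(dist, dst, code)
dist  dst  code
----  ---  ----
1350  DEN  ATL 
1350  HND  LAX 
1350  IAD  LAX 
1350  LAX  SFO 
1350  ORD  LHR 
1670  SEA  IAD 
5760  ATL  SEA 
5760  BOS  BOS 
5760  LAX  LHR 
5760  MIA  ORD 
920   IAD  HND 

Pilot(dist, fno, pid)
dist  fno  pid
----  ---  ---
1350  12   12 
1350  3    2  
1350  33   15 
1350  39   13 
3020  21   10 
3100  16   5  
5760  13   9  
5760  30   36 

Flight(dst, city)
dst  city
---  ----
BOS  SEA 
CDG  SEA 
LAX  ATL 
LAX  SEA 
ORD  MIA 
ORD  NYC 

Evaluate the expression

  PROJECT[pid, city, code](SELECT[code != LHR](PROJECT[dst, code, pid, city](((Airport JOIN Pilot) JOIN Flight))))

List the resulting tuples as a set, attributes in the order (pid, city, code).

Airport ⋈ Pilot (natural join on dist): {(1350, DEN, ATL, 12, 12), (1350, DEN, ATL, 3, 2), (1350, DEN, ATL, 33, 15), (1350, DEN, ATL, 39, 13), (1350, HND, LAX, 12, 12), (1350, HND, LAX, 3, 2), (1350, HND, LAX, 33, 15), (1350, HND, LAX, 39, 13), (1350, IAD, LAX, 12, 12), (1350, IAD, LAX, 3, 2), (1350, IAD, LAX, 33, 15), (1350, IAD, LAX, 39, 13), (1350, LAX, SFO, 12, 12), (1350, LAX, SFO, 3, 2), (1350, LAX, SFO, 33, 15), (1350, LAX, SFO, 39, 13), (1350, ORD, LHR, 12, 12), (1350, ORD, LHR, 3, 2), (1350, ORD, LHR, 33, 15), (1350, ORD, LHR, 39, 13), (5760, ATL, SEA, 13, 9), (5760, ATL, SEA, 30, 36), (5760, BOS, BOS, 13, 9), (5760, BOS, BOS, 30, 36), (5760, LAX, LHR, 13, 9), (5760, LAX, LHR, 30, 36), (5760, MIA, ORD, 13, 9), (5760, MIA, ORD, 30, 36)}
(Airport JOIN Pilot) ⋈ Flight (natural join on dst): {(1350, LAX, SFO, 12, 12, ATL), (1350, LAX, SFO, 12, 12, SEA), (1350, LAX, SFO, 3, 2, ATL), (1350, LAX, SFO, 3, 2, SEA), (1350, LAX, SFO, 33, 15, ATL), (1350, LAX, SFO, 33, 15, SEA), (1350, LAX, SFO, 39, 13, ATL), (1350, LAX, SFO, 39, 13, SEA), (1350, ORD, LHR, 12, 12, MIA), (1350, ORD, LHR, 12, 12, NYC), (1350, ORD, LHR, 3, 2, MIA), (1350, ORD, LHR, 3, 2, NYC), (1350, ORD, LHR, 33, 15, MIA), (1350, ORD, LHR, 33, 15, NYC), (1350, ORD, LHR, 39, 13, MIA), (1350, ORD, LHR, 39, 13, NYC), (5760, BOS, BOS, 13, 9, SEA), (5760, BOS, BOS, 30, 36, SEA), (5760, LAX, LHR, 13, 9, ATL), (5760, LAX, LHR, 13, 9, SEA), (5760, LAX, LHR, 30, 36, ATL), (5760, LAX, LHR, 30, 36, SEA)}
Keep only column(s) dst, code, pid, city: {(BOS, BOS, 36, SEA), (BOS, BOS, 9, SEA), (LAX, LHR, 36, ATL), (LAX, LHR, 36, SEA), (LAX, LHR, 9, ATL), (LAX, LHR, 9, SEA), (LAX, SFO, 12, ATL), (LAX, SFO, 12, SEA), (LAX, SFO, 13, ATL), (LAX, SFO, 13, SEA), (LAX, SFO, 15, ATL), (LAX, SFO, 15, SEA), (LAX, SFO, 2, ATL), (LAX, SFO, 2, SEA), (ORD, LHR, 12, MIA), (ORD, LHR, 12, NYC), (ORD, LHR, 13, MIA), (ORD, LHR, 13, NYC), (ORD, LHR, 15, MIA), (ORD, LHR, 15, NYC), (ORD, LHR, 2, MIA), (ORD, LHR, 2, NYC)}
σ[code != LHR]: keep tuples satisfying code != LHR → {(BOS, BOS, 36, SEA), (BOS, BOS, 9, SEA), (LAX, SFO, 12, ATL), (LAX, SFO, 12, SEA), (LAX, SFO, 13, ATL), (LAX, SFO, 13, SEA), (LAX, SFO, 15, ATL), (LAX, SFO, 15, SEA), (LAX, SFO, 2, ATL), (LAX, SFO, 2, SEA)}
Keep only column(s) pid, city, code: {(12, ATL, SFO), (12, SEA, SFO), (13, ATL, SFO), (13, SEA, SFO), (15, ATL, SFO), (15, SEA, SFO), (2, ATL, SFO), (2, SEA, SFO), (36, SEA, BOS), (9, SEA, BOS)}

{(12, ATL, SFO), (12, SEA, SFO), (13, ATL, SFO), (13, SEA, SFO), (15, ATL, SFO), (15, SEA, SFO), (2, ATL, SFO), (2, SEA, SFO), (36, SEA, BOS), (9, SEA, BOS)}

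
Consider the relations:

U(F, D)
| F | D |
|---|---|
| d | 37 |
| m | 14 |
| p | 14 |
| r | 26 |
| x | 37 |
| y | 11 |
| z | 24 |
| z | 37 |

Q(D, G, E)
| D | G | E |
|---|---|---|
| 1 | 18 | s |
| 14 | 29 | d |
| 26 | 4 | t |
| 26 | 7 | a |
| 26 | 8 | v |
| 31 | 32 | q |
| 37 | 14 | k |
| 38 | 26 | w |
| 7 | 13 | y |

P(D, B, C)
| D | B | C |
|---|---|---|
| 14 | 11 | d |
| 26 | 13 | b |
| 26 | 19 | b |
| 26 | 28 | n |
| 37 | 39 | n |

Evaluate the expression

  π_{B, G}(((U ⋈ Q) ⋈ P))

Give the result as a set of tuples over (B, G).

{(11, 29), (13, 4), (13, 7), (13, 8), (19, 4), (19, 7), (19, 8), (28, 4), (28, 7), (28, 8), (39, 14)}

Natural join on D: {(d, 37, 14, k), (m, 14, 29, d), (p, 14, 29, d), (r, 26, 4, t), (r, 26, 7, a), (r, 26, 8, v), (x, 37, 14, k), (z, 37, 14, k)}
Natural join on D: {(d, 37, 14, k, 39, n), (m, 14, 29, d, 11, d), (p, 14, 29, d, 11, d), (r, 26, 4, t, 13, b), (r, 26, 4, t, 19, b), (r, 26, 4, t, 28, n), (r, 26, 7, a, 13, b), (r, 26, 7, a, 19, b), (r, 26, 7, a, 28, n), (r, 26, 8, v, 13, b), (r, 26, 8, v, 19, b), (r, 26, 8, v, 28, n), (x, 37, 14, k, 39, n), (z, 37, 14, k, 39, n)}
Keep only column(s) B, G (3 duplicate(s) eliminated): {(11, 29), (13, 4), (13, 7), (13, 8), (19, 4), (19, 7), (19, 8), (28, 4), (28, 7), (28, 8), (39, 14)}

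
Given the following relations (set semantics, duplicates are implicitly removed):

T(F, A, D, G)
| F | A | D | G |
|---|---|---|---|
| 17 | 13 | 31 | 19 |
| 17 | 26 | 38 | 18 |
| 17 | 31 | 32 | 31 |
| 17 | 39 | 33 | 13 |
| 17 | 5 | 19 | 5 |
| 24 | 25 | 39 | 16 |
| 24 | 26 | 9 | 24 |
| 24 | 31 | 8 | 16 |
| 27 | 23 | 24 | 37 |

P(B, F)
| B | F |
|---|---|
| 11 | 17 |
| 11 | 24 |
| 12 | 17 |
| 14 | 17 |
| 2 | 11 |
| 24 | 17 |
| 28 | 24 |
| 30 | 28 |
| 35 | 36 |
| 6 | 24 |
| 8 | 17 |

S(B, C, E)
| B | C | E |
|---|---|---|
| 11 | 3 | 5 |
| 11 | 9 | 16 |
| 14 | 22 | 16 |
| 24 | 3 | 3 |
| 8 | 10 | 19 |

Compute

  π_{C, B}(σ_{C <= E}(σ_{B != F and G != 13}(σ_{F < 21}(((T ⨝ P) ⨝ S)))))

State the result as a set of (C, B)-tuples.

{(10, 8), (3, 11), (3, 24), (9, 11)}

T ⋈ P (natural join on F): {(17, 13, 31, 19, 11), (17, 13, 31, 19, 12), (17, 13, 31, 19, 14), (17, 13, 31, 19, 24), (17, 13, 31, 19, 8), (17, 26, 38, 18, 11), (17, 26, 38, 18, 12), (17, 26, 38, 18, 14), (17, 26, 38, 18, 24), (17, 26, 38, 18, 8), (17, 31, 32, 31, 11), (17, 31, 32, 31, 12), (17, 31, 32, 31, 14), (17, 31, 32, 31, 24), (17, 31, 32, 31, 8), (17, 39, 33, 13, 11), (17, 39, 33, 13, 12), (17, 39, 33, 13, 14), (17, 39, 33, 13, 24), (17, 39, 33, 13, 8), (17, 5, 19, 5, 11), (17, 5, 19, 5, 12), (17, 5, 19, 5, 14), (17, 5, 19, 5, 24), (17, 5, 19, 5, 8), (24, 25, 39, 16, 11), (24, 25, 39, 16, 28), (24, 25, 39, 16, 6), (24, 26, 9, 24, 11), (24, 26, 9, 24, 28), (24, 26, 9, 24, 6), (24, 31, 8, 16, 11), (24, 31, 8, 16, 28), (24, 31, 8, 16, 6)}
(T ⨝ P) ⋈ S (natural join on B): {(17, 13, 31, 19, 11, 3, 5), (17, 13, 31, 19, 11, 9, 16), (17, 13, 31, 19, 14, 22, 16), (17, 13, 31, 19, 24, 3, 3), (17, 13, 31, 19, 8, 10, 19), (17, 26, 38, 18, 11, 3, 5), (17, 26, 38, 18, 11, 9, 16), (17, 26, 38, 18, 14, 22, 16), (17, 26, 38, 18, 24, 3, 3), (17, 26, 38, 18, 8, 10, 19), (17, 31, 32, 31, 11, 3, 5), (17, 31, 32, 31, 11, 9, 16), (17, 31, 32, 31, 14, 22, 16), (17, 31, 32, 31, 24, 3, 3), (17, 31, 32, 31, 8, 10, 19), (17, 39, 33, 13, 11, 3, 5), (17, 39, 33, 13, 11, 9, 16), (17, 39, 33, 13, 14, 22, 16), (17, 39, 33, 13, 24, 3, 3), (17, 39, 33, 13, 8, 10, 19), (17, 5, 19, 5, 11, 3, 5), (17, 5, 19, 5, 11, 9, 16), (17, 5, 19, 5, 14, 22, 16), (17, 5, 19, 5, 24, 3, 3), (17, 5, 19, 5, 8, 10, 19), (24, 25, 39, 16, 11, 3, 5), (24, 25, 39, 16, 11, 9, 16), (24, 26, 9, 24, 11, 3, 5), (24, 26, 9, 24, 11, 9, 16), (24, 31, 8, 16, 11, 3, 5), (24, 31, 8, 16, 11, 9, 16)}
Apply σ_{F < 21}; surviving tuples: {(17, 13, 31, 19, 11, 3, 5), (17, 13, 31, 19, 11, 9, 16), (17, 13, 31, 19, 14, 22, 16), (17, 13, 31, 19, 24, 3, 3), (17, 13, 31, 19, 8, 10, 19), (17, 26, 38, 18, 11, 3, 5), (17, 26, 38, 18, 11, 9, 16), (17, 26, 38, 18, 14, 22, 16), (17, 26, 38, 18, 24, 3, 3), (17, 26, 38, 18, 8, 10, 19), (17, 31, 32, 31, 11, 3, 5), (17, 31, 32, 31, 11, 9, 16), (17, 31, 32, 31, 14, 22, 16), (17, 31, 32, 31, 24, 3, 3), (17, 31, 32, 31, 8, 10, 19), (17, 39, 33, 13, 11, 3, 5), (17, 39, 33, 13, 11, 9, 16), (17, 39, 33, 13, 14, 22, 16), (17, 39, 33, 13, 24, 3, 3), (17, 39, 33, 13, 8, 10, 19), (17, 5, 19, 5, 11, 3, 5), (17, 5, 19, 5, 11, 9, 16), (17, 5, 19, 5, 14, 22, 16), (17, 5, 19, 5, 24, 3, 3), (17, 5, 19, 5, 8, 10, 19)}
Apply σ_{B != F and G != 13}; surviving tuples: {(17, 13, 31, 19, 11, 3, 5), (17, 13, 31, 19, 11, 9, 16), (17, 13, 31, 19, 14, 22, 16), (17, 13, 31, 19, 24, 3, 3), (17, 13, 31, 19, 8, 10, 19), (17, 26, 38, 18, 11, 3, 5), (17, 26, 38, 18, 11, 9, 16), (17, 26, 38, 18, 14, 22, 16), (17, 26, 38, 18, 24, 3, 3), (17, 26, 38, 18, 8, 10, 19), (17, 31, 32, 31, 11, 3, 5), (17, 31, 32, 31, 11, 9, 16), (17, 31, 32, 31, 14, 22, 16), (17, 31, 32, 31, 24, 3, 3), (17, 31, 32, 31, 8, 10, 19), (17, 5, 19, 5, 11, 3, 5), (17, 5, 19, 5, 11, 9, 16), (17, 5, 19, 5, 14, 22, 16), (17, 5, 19, 5, 24, 3, 3), (17, 5, 19, 5, 8, 10, 19)}
Apply σ_{C <= E}; surviving tuples: {(17, 13, 31, 19, 11, 3, 5), (17, 13, 31, 19, 11, 9, 16), (17, 13, 31, 19, 24, 3, 3), (17, 13, 31, 19, 8, 10, 19), (17, 26, 38, 18, 11, 3, 5), (17, 26, 38, 18, 11, 9, 16), (17, 26, 38, 18, 24, 3, 3), (17, 26, 38, 18, 8, 10, 19), (17, 31, 32, 31, 11, 3, 5), (17, 31, 32, 31, 11, 9, 16), (17, 31, 32, 31, 24, 3, 3), (17, 31, 32, 31, 8, 10, 19), (17, 5, 19, 5, 11, 3, 5), (17, 5, 19, 5, 11, 9, 16), (17, 5, 19, 5, 24, 3, 3), (17, 5, 19, 5, 8, 10, 19)}
π_{C, B} gives {(10, 8), (3, 11), (3, 24), (9, 11)} (12 duplicate(s) eliminated).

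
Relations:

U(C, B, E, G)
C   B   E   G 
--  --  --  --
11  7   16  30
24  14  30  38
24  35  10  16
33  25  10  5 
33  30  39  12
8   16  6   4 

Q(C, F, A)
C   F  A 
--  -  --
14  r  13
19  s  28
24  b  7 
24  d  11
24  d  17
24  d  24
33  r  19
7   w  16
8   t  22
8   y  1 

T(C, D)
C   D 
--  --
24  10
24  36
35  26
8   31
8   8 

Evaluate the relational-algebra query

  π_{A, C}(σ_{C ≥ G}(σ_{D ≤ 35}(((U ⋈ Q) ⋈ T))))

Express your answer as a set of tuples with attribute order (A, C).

{(1, 8), (11, 24), (17, 24), (22, 8), (24, 24), (7, 24)}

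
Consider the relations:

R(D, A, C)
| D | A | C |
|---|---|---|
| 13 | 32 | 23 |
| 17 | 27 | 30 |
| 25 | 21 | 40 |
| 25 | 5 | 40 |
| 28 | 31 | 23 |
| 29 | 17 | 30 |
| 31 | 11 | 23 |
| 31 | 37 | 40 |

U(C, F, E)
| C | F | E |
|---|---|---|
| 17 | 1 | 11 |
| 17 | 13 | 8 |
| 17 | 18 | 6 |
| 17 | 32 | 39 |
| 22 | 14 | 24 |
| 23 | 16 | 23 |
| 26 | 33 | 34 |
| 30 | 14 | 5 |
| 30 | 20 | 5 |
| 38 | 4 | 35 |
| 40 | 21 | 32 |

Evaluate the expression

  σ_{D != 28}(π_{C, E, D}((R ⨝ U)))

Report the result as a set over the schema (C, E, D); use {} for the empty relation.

{(23, 23, 13), (23, 23, 31), (30, 5, 17), (30, 5, 29), (40, 32, 25), (40, 32, 31)}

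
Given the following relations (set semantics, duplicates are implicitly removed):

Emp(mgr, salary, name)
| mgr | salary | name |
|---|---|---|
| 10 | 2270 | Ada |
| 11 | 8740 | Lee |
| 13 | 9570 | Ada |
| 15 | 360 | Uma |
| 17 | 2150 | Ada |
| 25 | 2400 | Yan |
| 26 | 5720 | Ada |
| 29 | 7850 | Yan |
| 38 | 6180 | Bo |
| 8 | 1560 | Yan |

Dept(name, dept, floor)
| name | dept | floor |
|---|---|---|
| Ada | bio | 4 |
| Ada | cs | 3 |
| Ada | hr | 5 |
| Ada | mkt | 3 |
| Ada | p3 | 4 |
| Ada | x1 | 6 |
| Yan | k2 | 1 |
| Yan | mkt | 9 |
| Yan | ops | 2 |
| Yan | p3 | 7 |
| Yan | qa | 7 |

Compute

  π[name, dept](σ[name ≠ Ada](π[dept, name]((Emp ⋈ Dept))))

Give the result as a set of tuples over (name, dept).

Joining Emp and Dept on name yields {(10, 2270, Ada, bio, 4), (10, 2270, Ada, cs, 3), (10, 2270, Ada, hr, 5), (10, 2270, Ada, mkt, 3), (10, 2270, Ada, p3, 4), (10, 2270, Ada, x1, 6), (13, 9570, Ada, bio, 4), (13, 9570, Ada, cs, 3), (13, 9570, Ada, hr, 5), (13, 9570, Ada, mkt, 3), (13, 9570, Ada, p3, 4), (13, 9570, Ada, x1, 6), (17, 2150, Ada, bio, 4), (17, 2150, Ada, cs, 3), (17, 2150, Ada, hr, 5), (17, 2150, Ada, mkt, 3), (17, 2150, Ada, p3, 4), (17, 2150, Ada, x1, 6), (25, 2400, Yan, k2, 1), (25, 2400, Yan, mkt, 9), (25, 2400, Yan, ops, 2), (25, 2400, Yan, p3, 7), (25, 2400, Yan, qa, 7), (26, 5720, Ada, bio, 4), (26, 5720, Ada, cs, 3), (26, 5720, Ada, hr, 5), (26, 5720, Ada, mkt, 3), (26, 5720, Ada, p3, 4), (26, 5720, Ada, x1, 6), (29, 7850, Yan, k2, 1), (29, 7850, Yan, mkt, 9), (29, 7850, Yan, ops, 2), (29, 7850, Yan, p3, 7), (29, 7850, Yan, qa, 7), (8, 1560, Yan, k2, 1), (8, 1560, Yan, mkt, 9), (8, 1560, Yan, ops, 2), (8, 1560, Yan, p3, 7), (8, 1560, Yan, qa, 7)}.
π_{dept, name} gives {(bio, Ada), (cs, Ada), (hr, Ada), (k2, Yan), (mkt, Ada), (mkt, Yan), (ops, Yan), (p3, Ada), (p3, Yan), (qa, Yan), (x1, Ada)} (28 duplicate(s) eliminated).
σ[name ≠ Ada]: keep tuples satisfying name ≠ Ada → {(k2, Yan), (mkt, Yan), (ops, Yan), (p3, Yan), (qa, Yan)}
π_{name, dept} gives {(Yan, k2), (Yan, mkt), (Yan, ops), (Yan, p3), (Yan, qa)}.

{(Yan, k2), (Yan, mkt), (Yan, ops), (Yan, p3), (Yan, qa)}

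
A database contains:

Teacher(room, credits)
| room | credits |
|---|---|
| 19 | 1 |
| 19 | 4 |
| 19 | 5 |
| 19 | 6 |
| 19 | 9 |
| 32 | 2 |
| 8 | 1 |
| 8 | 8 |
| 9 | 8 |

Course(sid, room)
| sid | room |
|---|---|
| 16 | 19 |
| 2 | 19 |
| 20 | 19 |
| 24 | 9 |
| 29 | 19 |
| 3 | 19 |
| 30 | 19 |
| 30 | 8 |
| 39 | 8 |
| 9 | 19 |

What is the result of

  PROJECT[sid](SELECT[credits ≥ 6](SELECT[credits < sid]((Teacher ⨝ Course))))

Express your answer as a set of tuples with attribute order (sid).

{16, 20, 24, 29, 30, 39, 9}

Teacher ⋈ Course (natural join on room): {(19, 1, 16), (19, 1, 2), (19, 1, 20), (19, 1, 29), (19, 1, 3), (19, 1, 30), (19, 1, 9), (19, 4, 16), (19, 4, 2), (19, 4, 20), (19, 4, 29), (19, 4, 3), (19, 4, 30), (19, 4, 9), (19, 5, 16), (19, 5, 2), (19, 5, 20), (19, 5, 29), (19, 5, 3), (19, 5, 30), (19, 5, 9), (19, 6, 16), (19, 6, 2), (19, 6, 20), (19, 6, 29), (19, 6, 3), (19, 6, 30), (19, 6, 9), (19, 9, 16), (19, 9, 2), (19, 9, 20), (19, 9, 29), (19, 9, 3), (19, 9, 30), (19, 9, 9), (8, 1, 30), (8, 1, 39), (8, 8, 30), (8, 8, 39), (9, 8, 24)}
Selection credits < sid: {(19, 1, 16), (19, 1, 2), (19, 1, 20), (19, 1, 29), (19, 1, 3), (19, 1, 30), (19, 1, 9), (19, 4, 16), (19, 4, 20), (19, 4, 29), (19, 4, 30), (19, 4, 9), (19, 5, 16), (19, 5, 20), (19, 5, 29), (19, 5, 30), (19, 5, 9), (19, 6, 16), (19, 6, 20), (19, 6, 29), (19, 6, 30), (19, 6, 9), (19, 9, 16), (19, 9, 20), (19, 9, 29), (19, 9, 30), (8, 1, 30), (8, 1, 39), (8, 8, 30), (8, 8, 39), (9, 8, 24)}
Selection credits ≥ 6: {(19, 6, 16), (19, 6, 20), (19, 6, 29), (19, 6, 30), (19, 6, 9), (19, 9, 16), (19, 9, 20), (19, 9, 29), (19, 9, 30), (8, 8, 30), (8, 8, 39), (9, 8, 24)}
π_{sid} gives {16, 20, 24, 29, 30, 39, 9} (5 duplicate(s) eliminated).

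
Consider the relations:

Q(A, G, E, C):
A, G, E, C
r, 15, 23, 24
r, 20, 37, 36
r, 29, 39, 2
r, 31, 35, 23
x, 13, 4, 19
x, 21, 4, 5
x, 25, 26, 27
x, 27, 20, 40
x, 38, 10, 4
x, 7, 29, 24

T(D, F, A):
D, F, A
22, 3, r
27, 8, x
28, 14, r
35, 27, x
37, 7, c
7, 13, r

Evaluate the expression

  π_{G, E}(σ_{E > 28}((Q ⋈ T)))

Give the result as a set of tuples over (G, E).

{(20, 37), (29, 39), (31, 35), (7, 29)}

Joining Q and T on A yields {(r, 15, 23, 24, 22, 3), (r, 15, 23, 24, 28, 14), (r, 15, 23, 24, 7, 13), (r, 20, 37, 36, 22, 3), (r, 20, 37, 36, 28, 14), (r, 20, 37, 36, 7, 13), (r, 29, 39, 2, 22, 3), (r, 29, 39, 2, 28, 14), (r, 29, 39, 2, 7, 13), (r, 31, 35, 23, 22, 3), (r, 31, 35, 23, 28, 14), (r, 31, 35, 23, 7, 13), (x, 13, 4, 19, 27, 8), (x, 13, 4, 19, 35, 27), (x, 21, 4, 5, 27, 8), (x, 21, 4, 5, 35, 27), (x, 25, 26, 27, 27, 8), (x, 25, 26, 27, 35, 27), (x, 27, 20, 40, 27, 8), (x, 27, 20, 40, 35, 27), (x, 38, 10, 4, 27, 8), (x, 38, 10, 4, 35, 27), (x, 7, 29, 24, 27, 8), (x, 7, 29, 24, 35, 27)}.
σ[E > 28]: keep tuples satisfying E > 28 → {(r, 20, 37, 36, 22, 3), (r, 20, 37, 36, 28, 14), (r, 20, 37, 36, 7, 13), (r, 29, 39, 2, 22, 3), (r, 29, 39, 2, 28, 14), (r, 29, 39, 2, 7, 13), (r, 31, 35, 23, 22, 3), (r, 31, 35, 23, 28, 14), (r, 31, 35, 23, 7, 13), (x, 7, 29, 24, 27, 8), (x, 7, 29, 24, 35, 27)}
Keep only column(s) G, E (7 duplicate(s) eliminated): {(20, 37), (29, 39), (31, 35), (7, 29)}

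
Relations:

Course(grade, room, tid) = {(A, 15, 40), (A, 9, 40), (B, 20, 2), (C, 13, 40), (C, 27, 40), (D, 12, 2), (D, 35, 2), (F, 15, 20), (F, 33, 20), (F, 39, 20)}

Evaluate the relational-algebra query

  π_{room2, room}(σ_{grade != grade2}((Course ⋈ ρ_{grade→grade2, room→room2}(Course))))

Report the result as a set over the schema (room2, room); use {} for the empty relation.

{(12, 20), (13, 15), (13, 9), (15, 13), (15, 27), (20, 12), (20, 35), (27, 15), (27, 9), (35, 20), (9, 13), (9, 27)}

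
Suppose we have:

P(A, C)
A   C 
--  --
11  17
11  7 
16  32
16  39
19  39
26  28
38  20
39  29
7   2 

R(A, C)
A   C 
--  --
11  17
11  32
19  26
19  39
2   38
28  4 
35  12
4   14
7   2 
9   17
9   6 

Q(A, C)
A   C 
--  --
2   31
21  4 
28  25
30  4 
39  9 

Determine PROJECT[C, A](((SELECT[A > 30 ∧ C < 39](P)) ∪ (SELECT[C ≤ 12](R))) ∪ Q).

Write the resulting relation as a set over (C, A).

σ[A > 30 ∧ C < 39]: keep tuples satisfying A > 30 ∧ C < 39 → {(38, 20), (39, 29)}
σ[C ≤ 12]: keep tuples satisfying C ≤ 12 → {(28, 4), (35, 12), (7, 2), (9, 6)}
Union: {(38, 20), (39, 29)} with {(28, 4), (35, 12), (7, 2), (9, 6)} → {(28, 4), (35, 12), (38, 20), (39, 29), (7, 2), (9, 6)}
Union: {(28, 4), (35, 12), (38, 20), (39, 29), (7, 2), (9, 6)} with {(2, 31), (21, 4), (28, 25), (30, 4), (39, 9)} → {(2, 31), (21, 4), (28, 25), (28, 4), (30, 4), (35, 12), (38, 20), (39, 29), (39, 9), (7, 2), (9, 6)}
π[C, A]: project onto (C, A) → {(12, 35), (2, 7), (20, 38), (25, 28), (29, 39), (31, 2), (4, 21), (4, 28), (4, 30), (6, 9), (9, 39)}

{(12, 35), (2, 7), (20, 38), (25, 28), (29, 39), (31, 2), (4, 21), (4, 28), (4, 30), (6, 9), (9, 39)}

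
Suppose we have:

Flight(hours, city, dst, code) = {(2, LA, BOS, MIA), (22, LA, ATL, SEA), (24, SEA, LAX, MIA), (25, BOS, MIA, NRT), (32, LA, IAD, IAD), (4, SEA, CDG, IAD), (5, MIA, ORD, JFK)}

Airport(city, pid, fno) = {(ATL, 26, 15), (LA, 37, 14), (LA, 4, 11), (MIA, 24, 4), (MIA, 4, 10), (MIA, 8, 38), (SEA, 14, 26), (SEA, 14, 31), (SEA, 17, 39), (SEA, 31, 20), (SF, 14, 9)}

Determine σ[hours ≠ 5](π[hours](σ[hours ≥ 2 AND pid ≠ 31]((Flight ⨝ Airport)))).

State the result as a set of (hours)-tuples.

{2, 22, 24, 32, 4}

Flight ⋈ Airport (natural join on city): {(2, LA, BOS, MIA, 37, 14), (2, LA, BOS, MIA, 4, 11), (22, LA, ATL, SEA, 37, 14), (22, LA, ATL, SEA, 4, 11), (24, SEA, LAX, MIA, 14, 26), (24, SEA, LAX, MIA, 14, 31), (24, SEA, LAX, MIA, 17, 39), (24, SEA, LAX, MIA, 31, 20), (32, LA, IAD, IAD, 37, 14), (32, LA, IAD, IAD, 4, 11), (4, SEA, CDG, IAD, 14, 26), (4, SEA, CDG, IAD, 14, 31), (4, SEA, CDG, IAD, 17, 39), (4, SEA, CDG, IAD, 31, 20), (5, MIA, ORD, JFK, 24, 4), (5, MIA, ORD, JFK, 4, 10), (5, MIA, ORD, JFK, 8, 38)}
σ[hours ≥ 2 AND pid ≠ 31]: keep tuples satisfying hours ≥ 2 AND pid ≠ 31 → {(2, LA, BOS, MIA, 37, 14), (2, LA, BOS, MIA, 4, 11), (22, LA, ATL, SEA, 37, 14), (22, LA, ATL, SEA, 4, 11), (24, SEA, LAX, MIA, 14, 26), (24, SEA, LAX, MIA, 14, 31), (24, SEA, LAX, MIA, 17, 39), (32, LA, IAD, IAD, 37, 14), (32, LA, IAD, IAD, 4, 11), (4, SEA, CDG, IAD, 14, 26), (4, SEA, CDG, IAD, 14, 31), (4, SEA, CDG, IAD, 17, 39), (5, MIA, ORD, JFK, 24, 4), (5, MIA, ORD, JFK, 4, 10), (5, MIA, ORD, JFK, 8, 38)}
π_{hours} gives {2, 22, 24, 32, 4, 5} (9 duplicate(s) eliminated).
σ[hours ≠ 5]: keep tuples satisfying hours ≠ 5 → {2, 22, 24, 32, 4}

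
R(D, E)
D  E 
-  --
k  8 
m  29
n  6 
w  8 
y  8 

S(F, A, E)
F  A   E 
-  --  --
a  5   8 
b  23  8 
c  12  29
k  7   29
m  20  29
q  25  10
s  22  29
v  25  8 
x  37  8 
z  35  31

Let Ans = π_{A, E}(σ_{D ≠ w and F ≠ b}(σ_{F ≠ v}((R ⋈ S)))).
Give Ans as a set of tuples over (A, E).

R ⋈ S (natural join on E): {(k, 8, a, 5), (k, 8, b, 23), (k, 8, v, 25), (k, 8, x, 37), (m, 29, c, 12), (m, 29, k, 7), (m, 29, m, 20), (m, 29, s, 22), (w, 8, a, 5), (w, 8, b, 23), (w, 8, v, 25), (w, 8, x, 37), (y, 8, a, 5), (y, 8, b, 23), (y, 8, v, 25), (y, 8, x, 37)}
σ[F ≠ v]: keep tuples satisfying F ≠ v → {(k, 8, a, 5), (k, 8, b, 23), (k, 8, x, 37), (m, 29, c, 12), (m, 29, k, 7), (m, 29, m, 20), (m, 29, s, 22), (w, 8, a, 5), (w, 8, b, 23), (w, 8, x, 37), (y, 8, a, 5), (y, 8, b, 23), (y, 8, x, 37)}
σ[D ≠ w and F ≠ b]: keep tuples satisfying D ≠ w and F ≠ b → {(k, 8, a, 5), (k, 8, x, 37), (m, 29, c, 12), (m, 29, k, 7), (m, 29, m, 20), (m, 29, s, 22), (y, 8, a, 5), (y, 8, x, 37)}
π[A, E]: project onto (A, E) (2 duplicate(s) eliminated) → {(12, 29), (20, 29), (22, 29), (37, 8), (5, 8), (7, 29)}

{(12, 29), (20, 29), (22, 29), (37, 8), (5, 8), (7, 29)}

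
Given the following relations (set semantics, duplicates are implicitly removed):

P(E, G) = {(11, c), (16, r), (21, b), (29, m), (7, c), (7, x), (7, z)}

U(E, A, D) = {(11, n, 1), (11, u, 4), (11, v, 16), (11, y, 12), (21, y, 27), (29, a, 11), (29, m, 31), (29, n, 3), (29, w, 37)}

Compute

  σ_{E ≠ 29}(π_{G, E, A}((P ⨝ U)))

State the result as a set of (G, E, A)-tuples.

{(b, 21, y), (c, 11, n), (c, 11, u), (c, 11, v), (c, 11, y)}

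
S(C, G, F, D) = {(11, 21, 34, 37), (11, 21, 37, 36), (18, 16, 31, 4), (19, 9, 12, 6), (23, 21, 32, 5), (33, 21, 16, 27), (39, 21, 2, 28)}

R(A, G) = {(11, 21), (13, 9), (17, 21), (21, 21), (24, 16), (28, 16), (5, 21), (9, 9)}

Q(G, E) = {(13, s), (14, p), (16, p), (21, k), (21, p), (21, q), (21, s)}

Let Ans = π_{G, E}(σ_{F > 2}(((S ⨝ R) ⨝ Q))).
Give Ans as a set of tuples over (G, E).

{(16, p), (21, k), (21, p), (21, q), (21, s)}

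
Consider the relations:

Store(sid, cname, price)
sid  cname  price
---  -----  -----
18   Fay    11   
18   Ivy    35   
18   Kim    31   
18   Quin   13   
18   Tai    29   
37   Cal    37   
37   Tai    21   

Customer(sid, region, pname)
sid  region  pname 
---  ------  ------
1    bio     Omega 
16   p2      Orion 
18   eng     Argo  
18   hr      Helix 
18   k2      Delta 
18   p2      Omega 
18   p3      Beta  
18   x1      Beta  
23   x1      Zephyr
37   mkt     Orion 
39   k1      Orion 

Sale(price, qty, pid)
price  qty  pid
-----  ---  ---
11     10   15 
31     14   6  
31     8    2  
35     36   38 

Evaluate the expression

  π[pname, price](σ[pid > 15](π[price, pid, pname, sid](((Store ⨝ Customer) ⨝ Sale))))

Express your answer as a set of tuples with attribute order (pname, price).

Natural join on sid: {(18, Fay, 11, eng, Argo), (18, Fay, 11, hr, Helix), (18, Fay, 11, k2, Delta), (18, Fay, 11, p2, Omega), (18, Fay, 11, p3, Beta), (18, Fay, 11, x1, Beta), (18, Ivy, 35, eng, Argo), (18, Ivy, 35, hr, Helix), (18, Ivy, 35, k2, Delta), (18, Ivy, 35, p2, Omega), (18, Ivy, 35, p3, Beta), (18, Ivy, 35, x1, Beta), (18, Kim, 31, eng, Argo), (18, Kim, 31, hr, Helix), (18, Kim, 31, k2, Delta), (18, Kim, 31, p2, Omega), (18, Kim, 31, p3, Beta), (18, Kim, 31, x1, Beta), (18, Quin, 13, eng, Argo), (18, Quin, 13, hr, Helix), (18, Quin, 13, k2, Delta), (18, Quin, 13, p2, Omega), (18, Quin, 13, p3, Beta), (18, Quin, 13, x1, Beta), (18, Tai, 29, eng, Argo), (18, Tai, 29, hr, Helix), (18, Tai, 29, k2, Delta), (18, Tai, 29, p2, Omega), (18, Tai, 29, p3, Beta), (18, Tai, 29, x1, Beta), (37, Cal, 37, mkt, Orion), (37, Tai, 21, mkt, Orion)}
Natural join on price: {(18, Fay, 11, eng, Argo, 10, 15), (18, Fay, 11, hr, Helix, 10, 15), (18, Fay, 11, k2, Delta, 10, 15), (18, Fay, 11, p2, Omega, 10, 15), (18, Fay, 11, p3, Beta, 10, 15), (18, Fay, 11, x1, Beta, 10, 15), (18, Ivy, 35, eng, Argo, 36, 38), (18, Ivy, 35, hr, Helix, 36, 38), (18, Ivy, 35, k2, Delta, 36, 38), (18, Ivy, 35, p2, Omega, 36, 38), (18, Ivy, 35, p3, Beta, 36, 38), (18, Ivy, 35, x1, Beta, 36, 38), (18, Kim, 31, eng, Argo, 14, 6), (18, Kim, 31, eng, Argo, 8, 2), (18, Kim, 31, hr, Helix, 14, 6), (18, Kim, 31, hr, Helix, 8, 2), (18, Kim, 31, k2, Delta, 14, 6), (18, Kim, 31, k2, Delta, 8, 2), (18, Kim, 31, p2, Omega, 14, 6), (18, Kim, 31, p2, Omega, 8, 2), (18, Kim, 31, p3, Beta, 14, 6), (18, Kim, 31, p3, Beta, 8, 2), (18, Kim, 31, x1, Beta, 14, 6), (18, Kim, 31, x1, Beta, 8, 2)}
π[price, pid, pname, sid]: project onto (price, pid, pname, sid) (4 duplicate(s) eliminated) → {(11, 15, Argo, 18), (11, 15, Beta, 18), (11, 15, Delta, 18), (11, 15, Helix, 18), (11, 15, Omega, 18), (31, 2, Argo, 18), (31, 2, Beta, 18), (31, 2, Delta, 18), (31, 2, Helix, 18), (31, 2, Omega, 18), (31, 6, Argo, 18), (31, 6, Beta, 18), (31, 6, Delta, 18), (31, 6, Helix, 18), (31, 6, Omega, 18), (35, 38, Argo, 18), (35, 38, Beta, 18), (35, 38, Delta, 18), (35, 38, Helix, 18), (35, 38, Omega, 18)}
Selection pid > 15: {(35, 38, Argo, 18), (35, 38, Beta, 18), (35, 38, Delta, 18), (35, 38, Helix, 18), (35, 38, Omega, 18)}
π[pname, price]: project onto (pname, price) → {(Argo, 35), (Beta, 35), (Delta, 35), (Helix, 35), (Omega, 35)}

{(Argo, 35), (Beta, 35), (Delta, 35), (Helix, 35), (Omega, 35)}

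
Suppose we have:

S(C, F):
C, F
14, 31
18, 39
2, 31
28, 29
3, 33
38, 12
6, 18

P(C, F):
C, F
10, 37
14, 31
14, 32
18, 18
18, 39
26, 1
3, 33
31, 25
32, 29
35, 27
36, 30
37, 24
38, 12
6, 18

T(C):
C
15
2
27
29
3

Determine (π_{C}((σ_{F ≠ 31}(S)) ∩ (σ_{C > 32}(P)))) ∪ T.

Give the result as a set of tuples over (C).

{15, 2, 27, 29, 3, 38}

σ[F ≠ 31]: keep tuples satisfying F ≠ 31 → {(18, 39), (28, 29), (3, 33), (38, 12), (6, 18)}
σ[C > 32]: keep tuples satisfying C > 32 → {(35, 27), (36, 30), (37, 24), (38, 12)}
Set intersection of the two operands is {(38, 12)}.
Keep only column(s) C: {38}
Set union of the two operands is {15, 2, 27, 29, 3, 38}.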